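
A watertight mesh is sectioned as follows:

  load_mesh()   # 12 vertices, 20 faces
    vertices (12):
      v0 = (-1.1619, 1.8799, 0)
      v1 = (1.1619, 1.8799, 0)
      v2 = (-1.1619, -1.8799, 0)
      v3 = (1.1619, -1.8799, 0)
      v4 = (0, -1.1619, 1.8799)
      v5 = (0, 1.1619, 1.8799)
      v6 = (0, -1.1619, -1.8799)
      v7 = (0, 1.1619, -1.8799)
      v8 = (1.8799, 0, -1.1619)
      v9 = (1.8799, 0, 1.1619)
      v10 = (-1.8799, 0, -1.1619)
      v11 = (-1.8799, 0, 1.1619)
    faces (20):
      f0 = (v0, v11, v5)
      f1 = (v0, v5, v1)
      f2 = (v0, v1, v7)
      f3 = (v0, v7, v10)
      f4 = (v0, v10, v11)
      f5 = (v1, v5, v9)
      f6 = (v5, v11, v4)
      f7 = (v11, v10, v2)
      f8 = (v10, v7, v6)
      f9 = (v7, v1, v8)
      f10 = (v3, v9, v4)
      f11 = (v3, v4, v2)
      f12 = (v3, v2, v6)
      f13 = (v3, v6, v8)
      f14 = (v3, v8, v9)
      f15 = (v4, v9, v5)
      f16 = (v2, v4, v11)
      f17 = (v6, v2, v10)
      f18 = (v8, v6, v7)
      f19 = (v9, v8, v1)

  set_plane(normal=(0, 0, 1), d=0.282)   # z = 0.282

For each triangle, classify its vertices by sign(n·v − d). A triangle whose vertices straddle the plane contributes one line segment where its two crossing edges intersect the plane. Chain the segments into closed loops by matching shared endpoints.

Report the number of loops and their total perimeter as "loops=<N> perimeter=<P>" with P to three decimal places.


loops=1 perimeter=12.018

Straddling triangles (10 of 20):
  (v0,v11,v5) [-++] → (-1.33616, 1.42364, 0.282)–(-0.987606, 1.77219, 0.282)  len=0.4929
  (v0,v5,v1) [-+-] → (-0.987606, 1.77219, 0.282)–(0.987606, 1.77219, 0.282)  len=1.9752
  (v0,v10,v11) [--+] → (-1.8799, 0, 0.282)–(-1.33616, 1.42364, 0.282)  len=1.5239
  (v1,v5,v9) [-++] → (0.987606, 1.77219, 0.282)–(1.33616, 1.42364, 0.282)  len=0.4929
  (v11,v10,v2) [+--] → (-1.8799, 0, 0.282)–(-1.33616, -1.42364, 0.282)  len=1.5239
  (v3,v9,v4) [-++] → (1.33616, -1.42364, 0.282)–(0.987606, -1.77219, 0.282)  len=0.4929
  (v3,v4,v2) [-+-] → (0.987606, -1.77219, 0.282)–(-0.987606, -1.77219, 0.282)  len=1.9752
  (v3,v8,v9) [--+] → (1.8799, 0, 0.282)–(1.33616, -1.42364, 0.282)  len=1.5239
  (v2,v4,v11) [-++] → (-0.987606, -1.77219, 0.282)–(-1.33616, -1.42364, 0.282)  len=0.4929
  (v9,v8,v1) [+--] → (1.8799, 0, 0.282)–(1.33616, 1.42364, 0.282)  len=1.5239

Chained into 1 loop(s):
  loop 1: 10 segments, perimeter = 12.0179
Total perimeter = 12.018


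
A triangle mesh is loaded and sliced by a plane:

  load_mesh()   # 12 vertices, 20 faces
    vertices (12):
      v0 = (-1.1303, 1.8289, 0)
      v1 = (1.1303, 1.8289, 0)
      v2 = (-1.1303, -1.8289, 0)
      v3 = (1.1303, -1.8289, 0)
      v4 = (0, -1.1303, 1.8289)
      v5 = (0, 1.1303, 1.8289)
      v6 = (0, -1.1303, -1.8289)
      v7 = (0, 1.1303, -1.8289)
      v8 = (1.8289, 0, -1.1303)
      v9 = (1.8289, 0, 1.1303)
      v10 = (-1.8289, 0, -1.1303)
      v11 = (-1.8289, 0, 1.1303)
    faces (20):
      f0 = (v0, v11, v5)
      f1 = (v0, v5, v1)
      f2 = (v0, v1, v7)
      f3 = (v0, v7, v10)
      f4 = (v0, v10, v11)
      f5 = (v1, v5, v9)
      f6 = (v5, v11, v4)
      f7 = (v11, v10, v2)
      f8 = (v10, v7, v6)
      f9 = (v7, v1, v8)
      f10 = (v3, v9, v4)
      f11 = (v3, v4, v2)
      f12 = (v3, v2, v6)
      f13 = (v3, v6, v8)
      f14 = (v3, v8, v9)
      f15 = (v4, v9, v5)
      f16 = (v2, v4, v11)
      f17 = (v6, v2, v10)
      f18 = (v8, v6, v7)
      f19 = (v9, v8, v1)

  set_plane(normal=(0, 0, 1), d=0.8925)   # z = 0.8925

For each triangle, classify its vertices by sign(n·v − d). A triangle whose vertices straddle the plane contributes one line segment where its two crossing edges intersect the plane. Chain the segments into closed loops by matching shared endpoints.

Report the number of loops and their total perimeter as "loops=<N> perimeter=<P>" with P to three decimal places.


Straddling triangles (10 of 20):
  (v0,v11,v5) [-++] → (-1.68192, 0.384776, 0.8925)–(-0.578716, 1.48798, 0.8925)  len=1.5602
  (v0,v5,v1) [-+-] → (-0.578716, 1.48798, 0.8925)–(0.578716, 1.48798, 0.8925)  len=1.1574
  (v0,v10,v11) [--+] → (-1.8289, 0, 0.8925)–(-1.68192, 0.384776, 0.8925)  len=0.4119
  (v1,v5,v9) [-++] → (0.578716, 1.48798, 0.8925)–(1.68192, 0.384776, 0.8925)  len=1.5602
  (v11,v10,v2) [+--] → (-1.8289, 0, 0.8925)–(-1.68192, -0.384776, 0.8925)  len=0.4119
  (v3,v9,v4) [-++] → (1.68192, -0.384776, 0.8925)–(0.578716, -1.48798, 0.8925)  len=1.5602
  (v3,v4,v2) [-+-] → (0.578716, -1.48798, 0.8925)–(-0.578716, -1.48798, 0.8925)  len=1.1574
  (v3,v8,v9) [--+] → (1.8289, 0, 0.8925)–(1.68192, -0.384776, 0.8925)  len=0.4119
  (v2,v4,v11) [-++] → (-0.578716, -1.48798, 0.8925)–(-1.68192, -0.384776, 0.8925)  len=1.5602
  (v9,v8,v1) [+--] → (1.8289, 0, 0.8925)–(1.68192, 0.384776, 0.8925)  len=0.4119

Chained into 1 loop(s):
  loop 1: 10 segments, perimeter = 10.2031
Total perimeter = 10.203

loops=1 perimeter=10.203


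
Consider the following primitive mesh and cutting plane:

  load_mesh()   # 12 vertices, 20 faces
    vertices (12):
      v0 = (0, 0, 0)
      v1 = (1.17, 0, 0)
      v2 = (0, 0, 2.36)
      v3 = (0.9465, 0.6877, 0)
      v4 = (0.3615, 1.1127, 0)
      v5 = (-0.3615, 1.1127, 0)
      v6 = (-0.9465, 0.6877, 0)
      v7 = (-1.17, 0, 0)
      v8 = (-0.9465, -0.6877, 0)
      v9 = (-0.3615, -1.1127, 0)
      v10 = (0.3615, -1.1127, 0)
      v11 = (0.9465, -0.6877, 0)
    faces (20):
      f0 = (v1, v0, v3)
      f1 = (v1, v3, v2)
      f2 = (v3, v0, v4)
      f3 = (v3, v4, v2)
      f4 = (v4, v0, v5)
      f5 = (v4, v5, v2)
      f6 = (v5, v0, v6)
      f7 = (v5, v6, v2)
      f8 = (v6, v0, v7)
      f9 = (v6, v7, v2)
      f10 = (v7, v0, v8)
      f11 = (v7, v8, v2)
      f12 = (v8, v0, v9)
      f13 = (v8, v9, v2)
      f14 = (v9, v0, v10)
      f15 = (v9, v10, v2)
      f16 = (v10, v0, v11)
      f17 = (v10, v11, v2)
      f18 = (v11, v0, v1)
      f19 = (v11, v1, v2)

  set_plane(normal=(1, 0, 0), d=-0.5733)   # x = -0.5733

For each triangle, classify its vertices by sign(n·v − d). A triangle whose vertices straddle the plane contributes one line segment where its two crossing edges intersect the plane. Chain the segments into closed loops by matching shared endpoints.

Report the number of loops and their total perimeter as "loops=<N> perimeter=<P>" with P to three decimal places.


loops=1 perimeter=5.068

Straddling triangles (8 of 20):
  (v5,v0,v6) [++-] → (-0.5733, 0.416543, 0)–(-0.5733, 0.958828, 0)  len=0.5423
  (v5,v6,v2) [+-+] → (-0.5733, 0.958828, 0)–(-0.5733, 0.416543, 0.930536)  len=1.0770
  (v6,v0,v7) [-+-] → (-0.5733, 0.416543, 0)–(-0.5733, 0, 0)  len=0.4165
  (v6,v7,v2) [--+] → (-0.5733, 0, 1.2036)–(-0.5733, 0.416543, 0.930536)  len=0.4981
  (v7,v0,v8) [-+-] → (-0.5733, 0, 0)–(-0.5733, -0.416543, 0)  len=0.4165
  (v7,v8,v2) [--+] → (-0.5733, -0.416543, 0.930536)–(-0.5733, 0, 1.2036)  len=0.4981
  (v8,v0,v9) [-++] → (-0.5733, -0.416543, 0)–(-0.5733, -0.958828, 0)  len=0.5423
  (v8,v9,v2) [-++] → (-0.5733, -0.958828, 0)–(-0.5733, -0.416543, 0.930536)  len=1.0770

Chained into 1 loop(s):
  loop 1: 8 segments, perimeter = 5.0678
Total perimeter = 5.068


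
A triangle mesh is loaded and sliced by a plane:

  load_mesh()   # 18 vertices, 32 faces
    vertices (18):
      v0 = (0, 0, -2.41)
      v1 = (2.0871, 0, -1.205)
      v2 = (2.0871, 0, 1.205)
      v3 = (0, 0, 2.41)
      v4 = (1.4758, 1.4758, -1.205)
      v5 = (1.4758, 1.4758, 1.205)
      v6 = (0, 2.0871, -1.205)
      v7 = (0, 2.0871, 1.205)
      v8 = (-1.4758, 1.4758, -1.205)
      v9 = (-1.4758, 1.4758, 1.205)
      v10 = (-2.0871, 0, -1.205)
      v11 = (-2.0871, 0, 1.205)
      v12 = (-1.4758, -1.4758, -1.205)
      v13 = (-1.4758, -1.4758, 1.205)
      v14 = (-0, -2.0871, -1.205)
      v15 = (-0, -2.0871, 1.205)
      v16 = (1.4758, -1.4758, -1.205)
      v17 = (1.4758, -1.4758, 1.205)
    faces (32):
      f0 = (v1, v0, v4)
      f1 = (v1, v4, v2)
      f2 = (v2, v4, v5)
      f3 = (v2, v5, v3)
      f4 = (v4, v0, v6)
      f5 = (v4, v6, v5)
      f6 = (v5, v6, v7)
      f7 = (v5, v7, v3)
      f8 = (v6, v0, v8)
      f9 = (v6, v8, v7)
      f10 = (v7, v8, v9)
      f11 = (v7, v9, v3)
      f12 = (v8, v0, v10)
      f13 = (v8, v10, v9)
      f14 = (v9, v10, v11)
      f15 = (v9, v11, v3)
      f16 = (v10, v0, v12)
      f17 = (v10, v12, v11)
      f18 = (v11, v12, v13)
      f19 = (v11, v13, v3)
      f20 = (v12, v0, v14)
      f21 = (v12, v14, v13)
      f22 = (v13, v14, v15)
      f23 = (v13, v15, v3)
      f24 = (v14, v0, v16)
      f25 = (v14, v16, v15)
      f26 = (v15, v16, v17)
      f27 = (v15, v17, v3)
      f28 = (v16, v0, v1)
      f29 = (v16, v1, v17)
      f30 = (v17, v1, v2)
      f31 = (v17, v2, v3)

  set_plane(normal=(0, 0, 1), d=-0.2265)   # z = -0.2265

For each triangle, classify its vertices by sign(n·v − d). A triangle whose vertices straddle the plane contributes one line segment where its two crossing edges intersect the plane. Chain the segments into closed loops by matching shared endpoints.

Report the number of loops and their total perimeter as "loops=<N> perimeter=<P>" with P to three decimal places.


Straddling triangles (16 of 32):
  (v1,v4,v2) [--+] → (1.724, 0.876601, -0.2265)–(2.0871, 0, -0.2265)  len=0.9488
  (v2,v4,v5) [+-+] → (1.724, 0.876601, -0.2265)–(1.4758, 1.4758, -0.2265)  len=0.6486
  (v4,v6,v5) [--+] → (0.599199, 1.8389, -0.2265)–(1.4758, 1.4758, -0.2265)  len=0.9488
  (v5,v6,v7) [+-+] → (0.599199, 1.8389, -0.2265)–(0, 2.0871, -0.2265)  len=0.6486
  (v6,v8,v7) [--+] → (-0.876601, 1.724, -0.2265)–(0, 2.0871, -0.2265)  len=0.9488
  (v7,v8,v9) [+-+] → (-0.876601, 1.724, -0.2265)–(-1.4758, 1.4758, -0.2265)  len=0.6486
  (v8,v10,v9) [--+] → (-1.8389, 0.599199, -0.2265)–(-1.4758, 1.4758, -0.2265)  len=0.9488
  (v9,v10,v11) [+-+] → (-1.8389, 0.599199, -0.2265)–(-2.0871, 0, -0.2265)  len=0.6486
  (v10,v12,v11) [--+] → (-1.724, -0.876601, -0.2265)–(-2.0871, 0, -0.2265)  len=0.9488
  (v11,v12,v13) [+-+] → (-1.724, -0.876601, -0.2265)–(-1.4758, -1.4758, -0.2265)  len=0.6486
  (v12,v14,v13) [--+] → (-0.599199, -1.8389, -0.2265)–(-1.4758, -1.4758, -0.2265)  len=0.9488
  (v13,v14,v15) [+-+] → (-0.599199, -1.8389, -0.2265)–(0, -2.0871, -0.2265)  len=0.6486
  (v14,v16,v15) [--+] → (0.876601, -1.724, -0.2265)–(0, -2.0871, -0.2265)  len=0.9488
  (v15,v16,v17) [+-+] → (0.876601, -1.724, -0.2265)–(1.4758, -1.4758, -0.2265)  len=0.6486
  (v16,v1,v17) [--+] → (1.8389, -0.599199, -0.2265)–(1.4758, -1.4758, -0.2265)  len=0.9488
  (v17,v1,v2) [+-+] → (1.8389, -0.599199, -0.2265)–(2.0871, 0, -0.2265)  len=0.6486

Chained into 1 loop(s):
  loop 1: 16 segments, perimeter = 12.7792
Total perimeter = 12.779

loops=1 perimeter=12.779


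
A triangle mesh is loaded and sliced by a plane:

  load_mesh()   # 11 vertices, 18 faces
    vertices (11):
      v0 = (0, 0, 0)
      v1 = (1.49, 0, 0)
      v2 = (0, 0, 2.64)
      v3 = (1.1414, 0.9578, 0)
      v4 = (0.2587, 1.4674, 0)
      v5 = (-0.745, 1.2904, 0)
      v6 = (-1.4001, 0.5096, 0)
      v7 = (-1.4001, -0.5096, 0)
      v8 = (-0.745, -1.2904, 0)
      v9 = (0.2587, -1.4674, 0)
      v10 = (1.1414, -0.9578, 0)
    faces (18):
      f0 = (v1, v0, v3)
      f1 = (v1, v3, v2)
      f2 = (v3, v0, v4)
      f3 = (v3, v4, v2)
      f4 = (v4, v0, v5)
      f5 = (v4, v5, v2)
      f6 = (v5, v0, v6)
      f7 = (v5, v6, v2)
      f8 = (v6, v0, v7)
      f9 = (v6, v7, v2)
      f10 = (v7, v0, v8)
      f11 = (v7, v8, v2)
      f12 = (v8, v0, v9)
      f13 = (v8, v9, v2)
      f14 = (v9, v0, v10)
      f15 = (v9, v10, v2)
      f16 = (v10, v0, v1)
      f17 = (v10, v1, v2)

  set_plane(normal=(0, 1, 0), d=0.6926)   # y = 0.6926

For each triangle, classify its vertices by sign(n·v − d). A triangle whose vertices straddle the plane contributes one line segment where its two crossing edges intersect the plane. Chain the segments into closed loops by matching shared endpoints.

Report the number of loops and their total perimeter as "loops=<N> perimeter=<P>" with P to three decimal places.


Straddling triangles (8 of 18):
  (v1,v0,v3) [--+] → (0.825364, 0.6926, 0)–(1.23792, 0.6926, 0)  len=0.4126
  (v1,v3,v2) [-+-] → (1.23792, 0.6926, 0)–(0.825364, 0.6926, 0.730975)  len=0.8394
  (v3,v0,v4) [+-+] → (0.825364, 0.6926, 0)–(0.122104, 0.6926, 0)  len=0.7033
  (v3,v4,v2) [++-] → (0.122104, 0.6926, 1.39394)–(0.825364, 0.6926, 0.730975)  len=0.9665
  (v4,v0,v5) [+-+] → (0.122104, 0.6926, 0)–(-0.399866, 0.6926, 0)  len=0.5220
  (v4,v5,v2) [++-] → (-0.399866, 0.6926, 1.22303)–(0.122104, 0.6926, 1.39394)  len=0.5492
  (v5,v0,v6) [+--] → (-0.399866, 0.6926, 0)–(-1.24656, 0.6926, 0)  len=0.8467
  (v5,v6,v2) [+--] → (-1.24656, 0.6926, 0)–(-0.399866, 0.6926, 1.22303)  len=1.4875

Chained into 1 loop(s):
  loop 1: 8 segments, perimeter = 6.3271
Total perimeter = 6.327

loops=1 perimeter=6.327


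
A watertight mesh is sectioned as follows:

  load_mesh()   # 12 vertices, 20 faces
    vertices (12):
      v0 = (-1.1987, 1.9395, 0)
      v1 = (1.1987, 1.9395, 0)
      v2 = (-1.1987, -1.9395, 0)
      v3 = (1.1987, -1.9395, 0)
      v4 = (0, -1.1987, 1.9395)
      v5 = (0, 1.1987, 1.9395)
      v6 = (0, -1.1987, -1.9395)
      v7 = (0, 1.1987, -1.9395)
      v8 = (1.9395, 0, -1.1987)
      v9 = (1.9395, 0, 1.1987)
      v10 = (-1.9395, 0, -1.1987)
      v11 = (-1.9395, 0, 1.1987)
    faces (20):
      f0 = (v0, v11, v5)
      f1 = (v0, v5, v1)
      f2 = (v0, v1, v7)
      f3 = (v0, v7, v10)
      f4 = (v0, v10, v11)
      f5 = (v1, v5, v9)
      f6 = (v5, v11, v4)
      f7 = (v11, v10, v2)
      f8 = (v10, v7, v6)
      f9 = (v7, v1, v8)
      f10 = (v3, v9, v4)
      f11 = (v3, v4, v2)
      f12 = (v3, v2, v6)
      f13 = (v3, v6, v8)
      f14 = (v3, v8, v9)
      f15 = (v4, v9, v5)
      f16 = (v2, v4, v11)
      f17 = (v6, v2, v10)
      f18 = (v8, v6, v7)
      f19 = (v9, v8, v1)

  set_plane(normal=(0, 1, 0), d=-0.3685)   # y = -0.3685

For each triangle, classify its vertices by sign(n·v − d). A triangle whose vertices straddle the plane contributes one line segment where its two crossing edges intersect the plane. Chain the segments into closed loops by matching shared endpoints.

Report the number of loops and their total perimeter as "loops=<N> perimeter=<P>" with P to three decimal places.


Straddling triangles (10 of 20):
  (v5,v11,v4) [++-] → (-1.34327, -0.3685, 1.42643)–(0, -0.3685, 1.9395)  len=1.4379
  (v11,v10,v2) [++-] → (-1.79875, -0.3685, -0.97095)–(-1.79875, -0.3685, 0.97095)  len=1.9419
  (v10,v7,v6) [++-] → (0, -0.3685, -1.9395)–(-1.34327, -0.3685, -1.42643)  len=1.4379
  (v3,v9,v4) [-+-] → (1.79875, -0.3685, 0.97095)–(1.34327, -0.3685, 1.42643)  len=0.6442
  (v3,v6,v8) [--+] → (1.34327, -0.3685, -1.42643)–(1.79875, -0.3685, -0.97095)  len=0.6442
  (v3,v8,v9) [-++] → (1.79875, -0.3685, -0.97095)–(1.79875, -0.3685, 0.97095)  len=1.9419
  (v4,v9,v5) [-++] → (1.34327, -0.3685, 1.42643)–(0, -0.3685, 1.9395)  len=1.4379
  (v2,v4,v11) [--+] → (-1.34327, -0.3685, 1.42643)–(-1.79875, -0.3685, 0.97095)  len=0.6442
  (v6,v2,v10) [--+] → (-1.79875, -0.3685, -0.97095)–(-1.34327, -0.3685, -1.42643)  len=0.6442
  (v8,v6,v7) [+-+] → (1.34327, -0.3685, -1.42643)–(0, -0.3685, -1.9395)  len=1.4379

Chained into 1 loop(s):
  loop 1: 10 segments, perimeter = 12.2121
Total perimeter = 12.212

loops=1 perimeter=12.212


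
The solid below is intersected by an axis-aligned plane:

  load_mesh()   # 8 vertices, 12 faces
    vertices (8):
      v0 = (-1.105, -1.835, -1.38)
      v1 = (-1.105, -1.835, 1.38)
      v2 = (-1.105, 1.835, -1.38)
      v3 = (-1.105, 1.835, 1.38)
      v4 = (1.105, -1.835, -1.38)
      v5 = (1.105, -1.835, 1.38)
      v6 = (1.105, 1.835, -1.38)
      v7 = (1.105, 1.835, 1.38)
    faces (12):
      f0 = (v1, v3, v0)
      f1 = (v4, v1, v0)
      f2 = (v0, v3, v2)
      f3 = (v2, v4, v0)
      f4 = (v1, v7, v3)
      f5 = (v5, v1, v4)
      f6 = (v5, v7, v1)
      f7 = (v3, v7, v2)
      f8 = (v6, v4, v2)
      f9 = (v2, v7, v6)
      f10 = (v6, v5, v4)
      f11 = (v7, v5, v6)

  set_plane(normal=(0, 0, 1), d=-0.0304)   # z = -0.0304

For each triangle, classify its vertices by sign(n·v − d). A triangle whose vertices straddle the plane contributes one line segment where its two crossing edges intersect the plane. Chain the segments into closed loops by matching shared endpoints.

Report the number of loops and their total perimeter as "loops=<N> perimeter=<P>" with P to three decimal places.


loops=1 perimeter=11.760

Straddling triangles (8 of 12):
  (v1,v3,v0) [++-] → (-1.105, -0.0404232, -0.0304)–(-1.105, -1.835, -0.0304)  len=1.7946
  (v4,v1,v0) [-+-] → (0.024342, -1.835, -0.0304)–(-1.105, -1.835, -0.0304)  len=1.1293
  (v0,v3,v2) [-+-] → (-1.105, -0.0404232, -0.0304)–(-1.105, 1.835, -0.0304)  len=1.8754
  (v5,v1,v4) [++-] → (0.024342, -1.835, -0.0304)–(1.105, -1.835, -0.0304)  len=1.0807
  (v3,v7,v2) [++-] → (-0.024342, 1.835, -0.0304)–(-1.105, 1.835, -0.0304)  len=1.0807
  (v2,v7,v6) [-+-] → (-0.024342, 1.835, -0.0304)–(1.105, 1.835, -0.0304)  len=1.1293
  (v6,v5,v4) [-+-] → (1.105, 0.0404232, -0.0304)–(1.105, -1.835, -0.0304)  len=1.8754
  (v7,v5,v6) [++-] → (1.105, 0.0404232, -0.0304)–(1.105, 1.835, -0.0304)  len=1.7946

Chained into 1 loop(s):
  loop 1: 8 segments, perimeter = 11.7600
Total perimeter = 11.760


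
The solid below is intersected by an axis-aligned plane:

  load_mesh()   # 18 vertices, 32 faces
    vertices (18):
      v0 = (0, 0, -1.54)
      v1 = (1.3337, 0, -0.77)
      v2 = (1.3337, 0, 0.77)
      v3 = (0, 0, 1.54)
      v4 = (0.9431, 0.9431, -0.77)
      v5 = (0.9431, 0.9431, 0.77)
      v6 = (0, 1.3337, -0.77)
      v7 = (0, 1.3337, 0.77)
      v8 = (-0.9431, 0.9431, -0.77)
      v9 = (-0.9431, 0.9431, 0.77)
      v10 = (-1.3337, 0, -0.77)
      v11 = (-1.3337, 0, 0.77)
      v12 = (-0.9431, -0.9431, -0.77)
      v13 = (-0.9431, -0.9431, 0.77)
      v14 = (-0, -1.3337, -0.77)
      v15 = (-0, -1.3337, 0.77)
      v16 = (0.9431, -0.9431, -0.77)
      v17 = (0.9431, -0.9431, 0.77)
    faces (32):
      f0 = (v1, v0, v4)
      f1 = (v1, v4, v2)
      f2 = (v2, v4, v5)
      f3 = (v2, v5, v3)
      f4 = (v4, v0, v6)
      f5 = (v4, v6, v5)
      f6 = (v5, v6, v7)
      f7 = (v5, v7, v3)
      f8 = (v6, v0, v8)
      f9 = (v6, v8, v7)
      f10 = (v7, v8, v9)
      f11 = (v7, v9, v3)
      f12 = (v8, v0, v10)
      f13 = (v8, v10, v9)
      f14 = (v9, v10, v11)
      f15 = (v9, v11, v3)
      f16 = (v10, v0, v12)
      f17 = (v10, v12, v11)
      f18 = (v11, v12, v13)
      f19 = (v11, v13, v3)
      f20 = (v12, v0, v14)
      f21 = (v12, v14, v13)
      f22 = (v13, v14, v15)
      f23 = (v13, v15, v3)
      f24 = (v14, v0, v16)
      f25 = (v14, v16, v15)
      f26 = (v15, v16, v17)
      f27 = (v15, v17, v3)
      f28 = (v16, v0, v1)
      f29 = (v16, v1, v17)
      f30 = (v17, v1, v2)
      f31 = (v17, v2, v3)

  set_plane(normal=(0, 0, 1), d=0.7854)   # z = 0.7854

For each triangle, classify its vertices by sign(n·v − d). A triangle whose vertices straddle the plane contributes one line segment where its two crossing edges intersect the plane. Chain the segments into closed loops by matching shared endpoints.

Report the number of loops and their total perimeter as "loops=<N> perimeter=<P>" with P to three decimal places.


Straddling triangles (8 of 32):
  (v2,v5,v3) [--+] → (0.924238, 0.924238, 0.7854)–(1.30703, 0, 0.7854)  len=1.0004
  (v5,v7,v3) [--+] → (0, 1.30703, 0.7854)–(0.924238, 0.924238, 0.7854)  len=1.0004
  (v7,v9,v3) [--+] → (-0.924238, 0.924238, 0.7854)–(0, 1.30703, 0.7854)  len=1.0004
  (v9,v11,v3) [--+] → (-1.30703, 0, 0.7854)–(-0.924238, 0.924238, 0.7854)  len=1.0004
  (v11,v13,v3) [--+] → (-0.924238, -0.924238, 0.7854)–(-1.30703, 0, 0.7854)  len=1.0004
  (v13,v15,v3) [--+] → (0, -1.30703, 0.7854)–(-0.924238, -0.924238, 0.7854)  len=1.0004
  (v15,v17,v3) [--+] → (0.924238, -0.924238, 0.7854)–(0, -1.30703, 0.7854)  len=1.0004
  (v17,v2,v3) [--+] → (1.30703, 0, 0.7854)–(0.924238, -0.924238, 0.7854)  len=1.0004

Chained into 1 loop(s):
  loop 1: 8 segments, perimeter = 8.0030
Total perimeter = 8.003

loops=1 perimeter=8.003


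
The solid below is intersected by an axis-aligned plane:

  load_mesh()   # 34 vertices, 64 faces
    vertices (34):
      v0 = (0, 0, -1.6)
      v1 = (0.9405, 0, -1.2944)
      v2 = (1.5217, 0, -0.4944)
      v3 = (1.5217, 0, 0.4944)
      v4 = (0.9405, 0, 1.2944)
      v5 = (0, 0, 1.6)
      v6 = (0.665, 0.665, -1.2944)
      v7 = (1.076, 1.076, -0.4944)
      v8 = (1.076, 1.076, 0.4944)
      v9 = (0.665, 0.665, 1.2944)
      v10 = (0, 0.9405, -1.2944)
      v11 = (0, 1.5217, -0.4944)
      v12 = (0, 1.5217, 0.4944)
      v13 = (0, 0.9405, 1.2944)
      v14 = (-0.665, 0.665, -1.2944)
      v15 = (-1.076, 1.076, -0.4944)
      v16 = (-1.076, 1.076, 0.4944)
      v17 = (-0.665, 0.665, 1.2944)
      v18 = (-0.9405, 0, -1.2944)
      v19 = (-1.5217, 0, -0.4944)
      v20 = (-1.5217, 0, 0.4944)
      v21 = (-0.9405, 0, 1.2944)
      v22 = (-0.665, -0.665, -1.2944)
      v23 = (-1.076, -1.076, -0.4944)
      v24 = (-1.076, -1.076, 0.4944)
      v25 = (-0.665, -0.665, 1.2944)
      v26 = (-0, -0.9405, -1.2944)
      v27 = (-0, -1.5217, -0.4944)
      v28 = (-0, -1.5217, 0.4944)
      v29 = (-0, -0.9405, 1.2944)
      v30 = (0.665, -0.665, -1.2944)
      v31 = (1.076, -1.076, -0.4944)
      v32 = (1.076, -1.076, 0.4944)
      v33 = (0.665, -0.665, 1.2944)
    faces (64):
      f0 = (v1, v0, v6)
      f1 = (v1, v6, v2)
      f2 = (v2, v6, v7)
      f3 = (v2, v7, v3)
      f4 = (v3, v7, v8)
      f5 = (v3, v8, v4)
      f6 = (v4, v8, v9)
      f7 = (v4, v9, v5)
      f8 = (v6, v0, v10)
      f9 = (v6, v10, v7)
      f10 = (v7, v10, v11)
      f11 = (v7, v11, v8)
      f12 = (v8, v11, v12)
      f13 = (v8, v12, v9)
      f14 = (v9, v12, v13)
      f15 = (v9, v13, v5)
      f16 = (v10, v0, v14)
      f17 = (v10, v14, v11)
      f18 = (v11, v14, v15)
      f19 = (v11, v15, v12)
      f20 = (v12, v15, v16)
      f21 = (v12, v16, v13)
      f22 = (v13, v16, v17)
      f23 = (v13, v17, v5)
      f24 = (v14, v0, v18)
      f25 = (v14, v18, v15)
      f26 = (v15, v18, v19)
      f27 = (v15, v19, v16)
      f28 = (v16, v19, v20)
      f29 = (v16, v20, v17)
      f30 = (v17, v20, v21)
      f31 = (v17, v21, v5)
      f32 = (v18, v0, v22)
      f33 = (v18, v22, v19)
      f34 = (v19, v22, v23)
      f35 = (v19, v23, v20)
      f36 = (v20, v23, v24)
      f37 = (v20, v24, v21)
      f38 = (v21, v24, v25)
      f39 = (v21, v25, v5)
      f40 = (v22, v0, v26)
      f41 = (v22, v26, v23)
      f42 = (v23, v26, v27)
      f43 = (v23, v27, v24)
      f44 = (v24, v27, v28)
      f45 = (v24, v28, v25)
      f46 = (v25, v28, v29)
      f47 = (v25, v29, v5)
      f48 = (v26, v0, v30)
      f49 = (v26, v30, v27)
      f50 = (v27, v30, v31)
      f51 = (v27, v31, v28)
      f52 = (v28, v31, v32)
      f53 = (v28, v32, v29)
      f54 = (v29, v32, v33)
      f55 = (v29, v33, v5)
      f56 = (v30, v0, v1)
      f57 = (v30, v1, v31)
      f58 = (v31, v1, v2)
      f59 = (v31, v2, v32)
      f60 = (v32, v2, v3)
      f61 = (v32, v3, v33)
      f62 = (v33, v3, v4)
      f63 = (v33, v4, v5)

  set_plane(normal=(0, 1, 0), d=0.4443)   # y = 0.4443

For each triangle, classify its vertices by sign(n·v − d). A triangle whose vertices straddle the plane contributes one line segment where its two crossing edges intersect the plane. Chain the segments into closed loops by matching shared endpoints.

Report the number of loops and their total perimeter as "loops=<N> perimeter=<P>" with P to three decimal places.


Straddling triangles (20 of 64):
  (v1,v0,v6) [--+] → (0.4443, 0.4443, -1.39582)–(0.756433, 0.4443, -1.2944)  len=0.3282
  (v1,v6,v2) [-+-] → (0.756433, 0.4443, -1.2944)–(0.949321, 0.4443, -1.0289)  len=0.3282
  (v2,v6,v7) [-++] → (0.949321, 0.4443, -1.0289)–(1.33766, 0.4443, -0.4944)  len=0.6607
  (v2,v7,v3) [-+-] → (1.33766, 0.4443, -0.4944)–(1.33766, 0.4443, 0.0861065)  len=0.5805
  (v3,v7,v8) [-++] → (1.33766, 0.4443, 0.0861065)–(1.33766, 0.4443, 0.4944)  len=0.4083
  (v3,v8,v4) [-+-] → (1.33766, 0.4443, 0.4944)–(0.99645, 0.4443, 0.964065)  len=0.5805
  (v4,v8,v9) [-++] → (0.99645, 0.4443, 0.964065)–(0.756433, 0.4443, 1.2944)  len=0.4083
  (v4,v9,v5) [-+-] → (0.756433, 0.4443, 1.2944)–(0.4443, 0.4443, 1.39582)  len=0.3282
  (v6,v0,v10) [+-+] → (0.4443, 0.4443, -1.39582)–(0, 0.4443, -1.45563)  len=0.4483
  (v9,v13,v5) [++-] → (0, 0.4443, 1.45563)–(0.4443, 0.4443, 1.39582)  len=0.4483
  (v10,v0,v14) [+-+] → (0, 0.4443, -1.45563)–(-0.4443, 0.4443, -1.39582)  len=0.4483
  (v13,v17,v5) [++-] → (-0.4443, 0.4443, 1.39582)–(0, 0.4443, 1.45563)  len=0.4483
  (v14,v0,v18) [+--] → (-0.4443, 0.4443, -1.39582)–(-0.756433, 0.4443, -1.2944)  len=0.3282
  (v14,v18,v15) [+-+] → (-0.756433, 0.4443, -1.2944)–(-0.99645, 0.4443, -0.964065)  len=0.4083
  (v15,v18,v19) [+--] → (-0.99645, 0.4443, -0.964065)–(-1.33766, 0.4443, -0.4944)  len=0.5805
  (v15,v19,v16) [+-+] → (-1.33766, 0.4443, -0.4944)–(-1.33766, 0.4443, -0.0861065)  len=0.4083
  (v16,v19,v20) [+--] → (-1.33766, 0.4443, -0.0861065)–(-1.33766, 0.4443, 0.4944)  len=0.5805
  (v16,v20,v17) [+-+] → (-1.33766, 0.4443, 0.4944)–(-0.949321, 0.4443, 1.0289)  len=0.6607
  (v17,v20,v21) [+--] → (-0.949321, 0.4443, 1.0289)–(-0.756433, 0.4443, 1.2944)  len=0.3282
  (v17,v21,v5) [+--] → (-0.756433, 0.4443, 1.2944)–(-0.4443, 0.4443, 1.39582)  len=0.3282

Chained into 1 loop(s):
  loop 1: 20 segments, perimeter = 9.0390
Total perimeter = 9.039

loops=1 perimeter=9.039


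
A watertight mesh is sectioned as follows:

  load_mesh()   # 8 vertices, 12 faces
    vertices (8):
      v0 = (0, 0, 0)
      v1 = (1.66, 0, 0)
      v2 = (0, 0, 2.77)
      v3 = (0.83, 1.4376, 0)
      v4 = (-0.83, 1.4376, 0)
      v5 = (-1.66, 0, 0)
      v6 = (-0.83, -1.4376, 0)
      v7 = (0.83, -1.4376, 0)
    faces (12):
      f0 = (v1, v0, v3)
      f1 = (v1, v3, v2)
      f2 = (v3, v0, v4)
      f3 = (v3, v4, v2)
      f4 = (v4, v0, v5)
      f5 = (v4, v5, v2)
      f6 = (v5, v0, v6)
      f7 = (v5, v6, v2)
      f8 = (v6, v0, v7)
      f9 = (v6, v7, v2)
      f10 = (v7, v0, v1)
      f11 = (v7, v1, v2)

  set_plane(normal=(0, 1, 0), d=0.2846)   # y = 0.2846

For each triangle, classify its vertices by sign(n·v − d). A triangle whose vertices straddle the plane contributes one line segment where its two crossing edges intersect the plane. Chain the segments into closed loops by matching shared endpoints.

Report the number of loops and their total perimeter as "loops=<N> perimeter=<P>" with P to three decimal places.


Straddling triangles (6 of 12):
  (v1,v0,v3) [--+] → (0.164314, 0.2846, 0)–(1.49569, 0.2846, 0)  len=1.3314
  (v1,v3,v2) [-+-] → (1.49569, 0.2846, 0)–(0.164314, 0.2846, 2.22163)  len=2.5900
  (v3,v0,v4) [+-+] → (0.164314, 0.2846, 0)–(-0.164314, 0.2846, 0)  len=0.3286
  (v3,v4,v2) [++-] → (-0.164314, 0.2846, 2.22163)–(0.164314, 0.2846, 2.22163)  len=0.3286
  (v4,v0,v5) [+--] → (-0.164314, 0.2846, 0)–(-1.49569, 0.2846, 0)  len=1.3314
  (v4,v5,v2) [+--] → (-1.49569, 0.2846, 0)–(-0.164314, 0.2846, 2.22163)  len=2.5900

Chained into 1 loop(s):
  loop 1: 6 segments, perimeter = 8.5000
Total perimeter = 8.500

loops=1 perimeter=8.500


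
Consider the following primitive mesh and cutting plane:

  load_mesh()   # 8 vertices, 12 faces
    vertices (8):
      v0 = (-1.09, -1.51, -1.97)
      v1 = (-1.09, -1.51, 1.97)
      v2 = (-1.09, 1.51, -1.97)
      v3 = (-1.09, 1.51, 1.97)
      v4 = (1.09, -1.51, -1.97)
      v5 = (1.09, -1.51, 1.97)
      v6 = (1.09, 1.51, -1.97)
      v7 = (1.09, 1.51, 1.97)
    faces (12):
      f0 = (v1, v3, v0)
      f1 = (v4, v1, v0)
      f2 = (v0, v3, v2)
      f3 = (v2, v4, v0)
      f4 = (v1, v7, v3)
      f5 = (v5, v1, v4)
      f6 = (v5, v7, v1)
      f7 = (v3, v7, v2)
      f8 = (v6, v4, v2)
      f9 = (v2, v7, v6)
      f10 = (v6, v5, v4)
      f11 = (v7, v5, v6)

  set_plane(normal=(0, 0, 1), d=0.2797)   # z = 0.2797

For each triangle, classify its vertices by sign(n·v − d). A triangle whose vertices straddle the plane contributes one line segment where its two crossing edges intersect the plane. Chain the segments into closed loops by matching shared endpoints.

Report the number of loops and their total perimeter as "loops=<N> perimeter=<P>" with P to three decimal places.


Straddling triangles (8 of 12):
  (v1,v3,v0) [++-] → (-1.09, 0.214389, 0.2797)–(-1.09, -1.51, 0.2797)  len=1.7244
  (v4,v1,v0) [-+-] → (-0.154758, -1.51, 0.2797)–(-1.09, -1.51, 0.2797)  len=0.9352
  (v0,v3,v2) [-+-] → (-1.09, 0.214389, 0.2797)–(-1.09, 1.51, 0.2797)  len=1.2956
  (v5,v1,v4) [++-] → (-0.154758, -1.51, 0.2797)–(1.09, -1.51, 0.2797)  len=1.2448
  (v3,v7,v2) [++-] → (0.154758, 1.51, 0.2797)–(-1.09, 1.51, 0.2797)  len=1.2448
  (v2,v7,v6) [-+-] → (0.154758, 1.51, 0.2797)–(1.09, 1.51, 0.2797)  len=0.9352
  (v6,v5,v4) [-+-] → (1.09, -0.214389, 0.2797)–(1.09, -1.51, 0.2797)  len=1.2956
  (v7,v5,v6) [++-] → (1.09, -0.214389, 0.2797)–(1.09, 1.51, 0.2797)  len=1.7244

Chained into 1 loop(s):
  loop 1: 8 segments, perimeter = 10.4000
Total perimeter = 10.400

loops=1 perimeter=10.400


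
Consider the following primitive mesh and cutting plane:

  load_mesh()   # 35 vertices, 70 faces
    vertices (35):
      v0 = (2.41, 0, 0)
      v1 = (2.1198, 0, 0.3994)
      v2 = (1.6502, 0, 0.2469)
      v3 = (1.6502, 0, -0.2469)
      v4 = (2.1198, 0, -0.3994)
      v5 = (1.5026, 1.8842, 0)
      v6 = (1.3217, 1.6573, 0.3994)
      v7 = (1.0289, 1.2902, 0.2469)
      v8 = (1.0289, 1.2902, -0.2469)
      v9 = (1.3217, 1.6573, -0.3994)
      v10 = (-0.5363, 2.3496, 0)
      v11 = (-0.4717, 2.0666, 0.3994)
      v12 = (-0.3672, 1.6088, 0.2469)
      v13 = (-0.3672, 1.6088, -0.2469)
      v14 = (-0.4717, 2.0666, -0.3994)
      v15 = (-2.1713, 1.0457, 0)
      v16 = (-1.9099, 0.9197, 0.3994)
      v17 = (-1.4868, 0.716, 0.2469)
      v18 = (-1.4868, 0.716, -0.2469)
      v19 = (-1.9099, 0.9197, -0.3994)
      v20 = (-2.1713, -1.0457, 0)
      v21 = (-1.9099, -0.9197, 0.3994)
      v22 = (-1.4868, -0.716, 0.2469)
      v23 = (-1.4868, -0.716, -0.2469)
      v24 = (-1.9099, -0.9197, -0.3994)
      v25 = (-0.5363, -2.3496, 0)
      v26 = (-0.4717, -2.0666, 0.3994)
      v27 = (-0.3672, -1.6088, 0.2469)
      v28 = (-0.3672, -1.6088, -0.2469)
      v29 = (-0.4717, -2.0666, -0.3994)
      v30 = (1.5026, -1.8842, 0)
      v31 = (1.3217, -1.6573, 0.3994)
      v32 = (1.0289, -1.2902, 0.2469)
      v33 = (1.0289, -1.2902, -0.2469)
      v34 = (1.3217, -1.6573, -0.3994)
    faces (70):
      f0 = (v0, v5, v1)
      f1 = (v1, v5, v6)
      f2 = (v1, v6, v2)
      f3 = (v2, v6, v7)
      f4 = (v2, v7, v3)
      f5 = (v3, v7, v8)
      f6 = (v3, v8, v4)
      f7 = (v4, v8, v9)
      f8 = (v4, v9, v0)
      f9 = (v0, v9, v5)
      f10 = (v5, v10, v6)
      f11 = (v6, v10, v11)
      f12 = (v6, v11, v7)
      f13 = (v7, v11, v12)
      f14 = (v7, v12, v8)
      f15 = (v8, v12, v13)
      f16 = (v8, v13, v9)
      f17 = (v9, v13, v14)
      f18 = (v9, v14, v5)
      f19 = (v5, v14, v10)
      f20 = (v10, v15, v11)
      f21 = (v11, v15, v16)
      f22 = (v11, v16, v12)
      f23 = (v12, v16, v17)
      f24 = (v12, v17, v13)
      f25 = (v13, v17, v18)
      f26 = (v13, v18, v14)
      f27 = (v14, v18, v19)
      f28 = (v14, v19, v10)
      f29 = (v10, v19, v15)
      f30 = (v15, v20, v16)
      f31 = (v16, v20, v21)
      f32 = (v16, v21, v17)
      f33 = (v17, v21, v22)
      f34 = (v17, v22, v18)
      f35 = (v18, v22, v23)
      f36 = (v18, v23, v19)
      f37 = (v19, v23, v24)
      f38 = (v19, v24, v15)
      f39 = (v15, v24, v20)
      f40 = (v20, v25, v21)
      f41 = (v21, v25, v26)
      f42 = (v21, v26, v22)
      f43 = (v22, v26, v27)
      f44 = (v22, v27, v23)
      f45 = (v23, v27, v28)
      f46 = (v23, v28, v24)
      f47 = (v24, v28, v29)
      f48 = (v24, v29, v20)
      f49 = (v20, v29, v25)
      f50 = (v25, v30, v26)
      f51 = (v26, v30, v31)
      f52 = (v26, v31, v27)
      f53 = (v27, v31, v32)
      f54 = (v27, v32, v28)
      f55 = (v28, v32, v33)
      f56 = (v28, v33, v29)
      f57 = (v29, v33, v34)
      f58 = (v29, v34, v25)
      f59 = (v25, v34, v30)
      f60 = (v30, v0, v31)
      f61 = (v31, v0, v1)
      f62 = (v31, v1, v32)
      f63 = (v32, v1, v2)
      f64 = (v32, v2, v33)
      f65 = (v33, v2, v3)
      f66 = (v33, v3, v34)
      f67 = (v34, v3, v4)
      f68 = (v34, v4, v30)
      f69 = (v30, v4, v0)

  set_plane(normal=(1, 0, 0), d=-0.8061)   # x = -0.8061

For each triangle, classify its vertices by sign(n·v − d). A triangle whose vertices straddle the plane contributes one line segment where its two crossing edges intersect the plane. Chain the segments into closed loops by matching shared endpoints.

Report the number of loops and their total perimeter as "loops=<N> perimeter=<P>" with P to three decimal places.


Straddling triangles (20 of 70):
  (v10,v15,v11) [+-+] → (-0.8061, 2.13444, 0)–(-0.8061, 1.86574, 0.320817)  len=0.4185
  (v11,v15,v16) [+--] → (-0.8061, 1.86574, 0.320817)–(-0.8061, 1.79993, 0.3994)  len=0.1025
  (v11,v16,v12) [+-+] → (-0.8061, 1.79993, 0.3994)–(-0.8061, 1.41275, 0.290286)  len=0.4023
  (v12,v16,v17) [+--] → (-0.8061, 1.41275, 0.290286)–(-0.8061, 1.25881, 0.2469)  len=0.1599
  (v12,v17,v13) [+-+] → (-0.8061, 1.25881, 0.2469)–(-0.8061, 1.25881, -0.053323)  len=0.3002
  (v13,v17,v18) [+--] → (-0.8061, 1.25881, -0.053323)–(-0.8061, 1.25881, -0.2469)  len=0.1936
  (v13,v18,v14) [+-+] → (-0.8061, 1.25881, -0.2469)–(-0.8061, 1.62168, -0.349163)  len=0.3770
  (v14,v18,v19) [+--] → (-0.8061, 1.62168, -0.349163)–(-0.8061, 1.79993, -0.3994)  len=0.1852
  (v14,v19,v10) [+-+] → (-0.8061, 1.79993, -0.3994)–(-0.8061, 2.06874, -0.0784494)  len=0.4187
  (v10,v19,v15) [+--] → (-0.8061, 2.06874, -0.0784494)–(-0.8061, 2.13444, 0)  len=0.1023
  (v20,v25,v21) [-+-] → (-0.8061, -2.13444, 0)–(-0.8061, -2.06874, 0.0784494)  len=0.1023
  (v21,v25,v26) [-++] → (-0.8061, -2.06874, 0.0784494)–(-0.8061, -1.79993, 0.3994)  len=0.4187
  (v21,v26,v22) [-+-] → (-0.8061, -1.79993, 0.3994)–(-0.8061, -1.62168, 0.349163)  len=0.1852
  (v22,v26,v27) [-++] → (-0.8061, -1.62168, 0.349163)–(-0.8061, -1.25881, 0.2469)  len=0.3770
  (v22,v27,v23) [-+-] → (-0.8061, -1.25881, 0.2469)–(-0.8061, -1.25881, 0.053323)  len=0.1936
  (v23,v27,v28) [-++] → (-0.8061, -1.25881, 0.053323)–(-0.8061, -1.25881, -0.2469)  len=0.3002
  (v23,v28,v24) [-+-] → (-0.8061, -1.25881, -0.2469)–(-0.8061, -1.41275, -0.290286)  len=0.1599
  (v24,v28,v29) [-++] → (-0.8061, -1.41275, -0.290286)–(-0.8061, -1.79993, -0.3994)  len=0.4023
  (v24,v29,v20) [-+-] → (-0.8061, -1.79993, -0.3994)–(-0.8061, -1.86574, -0.320817)  len=0.1025
  (v20,v29,v25) [-++] → (-0.8061, -1.86574, -0.320817)–(-0.8061, -2.13444, 0)  len=0.4185

Chained into 2 loop(s):
  loop 1: 10 segments, perimeter = 2.6601
  loop 2: 10 segments, perimeter = 2.6601
Total perimeter = 5.320

loops=2 perimeter=5.320


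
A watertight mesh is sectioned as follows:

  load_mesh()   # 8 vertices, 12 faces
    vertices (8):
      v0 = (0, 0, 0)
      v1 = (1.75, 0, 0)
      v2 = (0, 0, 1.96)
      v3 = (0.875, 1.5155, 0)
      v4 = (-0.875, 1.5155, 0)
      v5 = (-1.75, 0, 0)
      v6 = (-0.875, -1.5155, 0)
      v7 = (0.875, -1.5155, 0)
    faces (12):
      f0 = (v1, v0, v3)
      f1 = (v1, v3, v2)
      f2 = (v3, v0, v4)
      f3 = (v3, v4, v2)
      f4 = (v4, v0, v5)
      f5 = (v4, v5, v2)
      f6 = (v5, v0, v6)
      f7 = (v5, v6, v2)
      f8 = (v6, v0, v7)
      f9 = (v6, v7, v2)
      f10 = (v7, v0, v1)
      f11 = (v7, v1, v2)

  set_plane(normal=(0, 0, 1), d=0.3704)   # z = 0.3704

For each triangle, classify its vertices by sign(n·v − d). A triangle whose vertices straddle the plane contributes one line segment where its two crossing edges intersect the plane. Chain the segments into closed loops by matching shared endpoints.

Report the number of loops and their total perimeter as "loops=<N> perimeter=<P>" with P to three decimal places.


Straddling triangles (6 of 12):
  (v1,v3,v2) [--+] → (0.709643, 1.2291, 0.3704)–(1.41929, 0, 0.3704)  len=1.4193
  (v3,v4,v2) [--+] → (-0.709643, 1.2291, 0.3704)–(0.709643, 1.2291, 0.3704)  len=1.4193
  (v4,v5,v2) [--+] → (-1.41929, 0, 0.3704)–(-0.709643, 1.2291, 0.3704)  len=1.4193
  (v5,v6,v2) [--+] → (-0.709643, -1.2291, 0.3704)–(-1.41929, 0, 0.3704)  len=1.4193
  (v6,v7,v2) [--+] → (0.709643, -1.2291, 0.3704)–(-0.709643, -1.2291, 0.3704)  len=1.4193
  (v7,v1,v2) [--+] → (1.41929, 0, 0.3704)–(0.709643, -1.2291, 0.3704)  len=1.4193

Chained into 1 loop(s):
  loop 1: 6 segments, perimeter = 8.5156
Total perimeter = 8.516

loops=1 perimeter=8.516


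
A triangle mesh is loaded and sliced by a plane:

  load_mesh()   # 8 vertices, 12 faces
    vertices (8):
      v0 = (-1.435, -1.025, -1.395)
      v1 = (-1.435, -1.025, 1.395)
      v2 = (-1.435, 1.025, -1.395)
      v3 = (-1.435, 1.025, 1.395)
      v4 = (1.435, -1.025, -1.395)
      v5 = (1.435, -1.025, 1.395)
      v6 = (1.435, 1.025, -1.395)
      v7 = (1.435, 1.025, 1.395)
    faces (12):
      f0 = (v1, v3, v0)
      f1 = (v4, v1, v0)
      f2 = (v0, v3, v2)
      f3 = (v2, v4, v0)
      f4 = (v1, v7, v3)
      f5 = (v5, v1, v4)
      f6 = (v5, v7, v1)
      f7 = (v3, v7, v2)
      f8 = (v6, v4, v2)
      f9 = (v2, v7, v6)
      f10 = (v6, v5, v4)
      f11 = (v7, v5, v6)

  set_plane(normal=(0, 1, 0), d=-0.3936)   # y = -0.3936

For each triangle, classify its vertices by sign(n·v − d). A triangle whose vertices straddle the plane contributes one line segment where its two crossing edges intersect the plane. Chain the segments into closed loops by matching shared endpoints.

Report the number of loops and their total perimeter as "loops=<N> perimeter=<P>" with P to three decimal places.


Straddling triangles (8 of 12):
  (v1,v3,v0) [-+-] → (-1.435, -0.3936, 1.395)–(-1.435, -0.3936, -0.53568)  len=1.9307
  (v0,v3,v2) [-++] → (-1.435, -0.3936, -0.53568)–(-1.435, -0.3936, -1.395)  len=0.8593
  (v2,v4,v0) [+--] → (0.55104, -0.3936, -1.395)–(-1.435, -0.3936, -1.395)  len=1.9860
  (v1,v7,v3) [-++] → (-0.55104, -0.3936, 1.395)–(-1.435, -0.3936, 1.395)  len=0.8840
  (v5,v7,v1) [-+-] → (1.435, -0.3936, 1.395)–(-0.55104, -0.3936, 1.395)  len=1.9860
  (v6,v4,v2) [+-+] → (1.435, -0.3936, -1.395)–(0.55104, -0.3936, -1.395)  len=0.8840
  (v6,v5,v4) [+--] → (1.435, -0.3936, 0.53568)–(1.435, -0.3936, -1.395)  len=1.9307
  (v7,v5,v6) [+-+] → (1.435, -0.3936, 1.395)–(1.435, -0.3936, 0.53568)  len=0.8593

Chained into 1 loop(s):
  loop 1: 8 segments, perimeter = 11.3200
Total perimeter = 11.320

loops=1 perimeter=11.320


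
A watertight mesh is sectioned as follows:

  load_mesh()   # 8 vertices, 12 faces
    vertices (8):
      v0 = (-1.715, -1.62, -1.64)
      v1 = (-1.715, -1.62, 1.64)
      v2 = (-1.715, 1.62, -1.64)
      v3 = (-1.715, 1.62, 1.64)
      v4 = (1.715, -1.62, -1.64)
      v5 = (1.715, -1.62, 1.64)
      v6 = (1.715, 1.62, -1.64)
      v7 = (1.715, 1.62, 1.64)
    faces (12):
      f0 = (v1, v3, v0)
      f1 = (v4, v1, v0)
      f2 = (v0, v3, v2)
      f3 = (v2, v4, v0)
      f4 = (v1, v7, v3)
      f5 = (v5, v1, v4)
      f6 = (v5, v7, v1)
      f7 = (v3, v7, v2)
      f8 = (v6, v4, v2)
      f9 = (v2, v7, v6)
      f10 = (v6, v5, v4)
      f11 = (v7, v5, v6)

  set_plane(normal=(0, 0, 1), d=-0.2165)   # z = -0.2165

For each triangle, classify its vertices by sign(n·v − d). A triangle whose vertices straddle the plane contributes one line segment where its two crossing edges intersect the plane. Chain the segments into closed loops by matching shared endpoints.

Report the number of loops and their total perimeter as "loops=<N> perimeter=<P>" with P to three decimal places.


loops=1 perimeter=13.340

Straddling triangles (8 of 12):
  (v1,v3,v0) [++-] → (-1.715, -0.21386, -0.2165)–(-1.715, -1.62, -0.2165)  len=1.4061
  (v4,v1,v0) [-+-] → (0.226401, -1.62, -0.2165)–(-1.715, -1.62, -0.2165)  len=1.9414
  (v0,v3,v2) [-+-] → (-1.715, -0.21386, -0.2165)–(-1.715, 1.62, -0.2165)  len=1.8339
  (v5,v1,v4) [++-] → (0.226401, -1.62, -0.2165)–(1.715, -1.62, -0.2165)  len=1.4886
  (v3,v7,v2) [++-] → (-0.226401, 1.62, -0.2165)–(-1.715, 1.62, -0.2165)  len=1.4886
  (v2,v7,v6) [-+-] → (-0.226401, 1.62, -0.2165)–(1.715, 1.62, -0.2165)  len=1.9414
  (v6,v5,v4) [-+-] → (1.715, 0.21386, -0.2165)–(1.715, -1.62, -0.2165)  len=1.8339
  (v7,v5,v6) [++-] → (1.715, 0.21386, -0.2165)–(1.715, 1.62, -0.2165)  len=1.4061

Chained into 1 loop(s):
  loop 1: 8 segments, perimeter = 13.3400
Total perimeter = 13.340
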